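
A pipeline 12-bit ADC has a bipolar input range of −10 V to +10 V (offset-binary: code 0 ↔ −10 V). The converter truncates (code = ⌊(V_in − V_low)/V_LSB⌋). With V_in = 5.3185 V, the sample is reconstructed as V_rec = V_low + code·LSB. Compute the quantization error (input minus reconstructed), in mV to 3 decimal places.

Step size: 20 V ÷ 2^12 = 4.883 mV.
Scaled input = 3137.2288 LSBs, so code = 3137.
Reconstructed: 5.3173828 V.
Error = 5.3185 − 5.3173828 = 0.00111719 V = 1.117 mV.

1.117 mV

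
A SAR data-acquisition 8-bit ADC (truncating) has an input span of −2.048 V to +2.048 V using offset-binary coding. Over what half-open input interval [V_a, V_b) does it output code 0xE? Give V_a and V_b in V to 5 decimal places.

[-1.82400 V, -1.80800 V)

LSB = 4.096/2^8 = 16.000 mV.
Code 0xE = 14 decimal.
V_a = V_low + 14·LSB = -1.824 V; V_b = V_low + 15·LSB = -1.808 V.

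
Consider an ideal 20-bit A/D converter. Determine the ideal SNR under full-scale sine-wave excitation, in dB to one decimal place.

SNR ≈ 6.02·N + 1.76 dB = 6.02·20 + 1.76 = 122.16 dB.

122.2 dB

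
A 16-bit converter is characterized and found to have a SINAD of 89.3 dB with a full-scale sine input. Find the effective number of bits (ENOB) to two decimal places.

ENOB = (SINAD − 1.76) / 6.02 = (89.3 − 1.76)/6.02 = 14.542.

14.54 bits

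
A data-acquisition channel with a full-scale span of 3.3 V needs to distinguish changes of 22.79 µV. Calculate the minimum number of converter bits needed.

18 bits

Number of steps required ≥ 3.3 V / 22.79 µV = 144800.35.
Need 2^N ≥ 144800.35; 2^17 = 131072, 2^18 = 262144.
Minimum N = 18.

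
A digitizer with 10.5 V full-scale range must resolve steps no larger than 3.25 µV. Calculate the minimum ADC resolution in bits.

22 bits

Number of steps required ≥ 10.5 V / 3.25 µV = 3230769.23.
Need 2^N ≥ 3230769.23; 2^21 = 2097152, 2^22 = 4194304.
Minimum N = 22.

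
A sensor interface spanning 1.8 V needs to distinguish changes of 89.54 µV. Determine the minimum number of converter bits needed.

Number of steps required ≥ 1.8 V / 89.54 µV = 20102.75.
Need 2^N ≥ 20102.75; 2^14 = 16384, 2^15 = 32768.
Minimum N = 15.

15 bits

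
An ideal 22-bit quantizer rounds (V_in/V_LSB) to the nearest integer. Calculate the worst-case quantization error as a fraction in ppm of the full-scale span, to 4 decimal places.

0.1192 ppm

Rounding → worst-case error = ½ LSB = V_FS/2^23, so 1e+06/8388608 = 0.119209 ppm of full scale.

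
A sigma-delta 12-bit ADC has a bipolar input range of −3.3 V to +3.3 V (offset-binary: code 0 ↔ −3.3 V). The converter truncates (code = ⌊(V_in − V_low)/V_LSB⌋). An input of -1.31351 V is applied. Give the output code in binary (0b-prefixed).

code 0b10011010000 (decimal 1232)

With 4096 levels over 6.6 V, one step is 1.611 mV.
Input sits at 1232.828 steps above V_low.
⌊·⌋(1232.828) = 1232.
In binary (0b-prefixed): 0b10011010000.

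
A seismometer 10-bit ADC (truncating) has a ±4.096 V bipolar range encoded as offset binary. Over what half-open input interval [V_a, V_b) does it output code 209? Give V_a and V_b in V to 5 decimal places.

LSB = 8.192/2^10 = 8.000 mV.
V_a = V_low + 209·LSB = -2.424 V; V_b = V_low + 210·LSB = -2.416 V.

[-2.42400 V, -2.41600 V)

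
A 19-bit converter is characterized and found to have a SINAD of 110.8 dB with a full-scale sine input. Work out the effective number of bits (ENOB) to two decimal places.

ENOB = (SINAD − 1.76) / 6.02 = (110.8 − 1.76)/6.02 = 18.113.

18.11 bits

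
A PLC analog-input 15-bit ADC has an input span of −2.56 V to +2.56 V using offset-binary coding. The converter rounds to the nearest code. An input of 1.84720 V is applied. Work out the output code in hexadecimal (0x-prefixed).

LSB = 5.12 V / 32768 = 156.25 µV.
Input sits at 28206.080 steps above V_low.
Round → code 28206.
In hexadecimal (0x-prefixed): 0x6E2E.

code 0x6E2E (decimal 28206)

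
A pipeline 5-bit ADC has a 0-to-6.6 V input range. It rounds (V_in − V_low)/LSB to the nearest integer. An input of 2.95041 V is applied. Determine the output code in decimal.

code 14

With 32 levels over 6.6 V, one step is 206.250 mV.
(V_in − V_low)/LSB = (2.95041 − 0) / 0.20625 = 14.305.
Round → code 14.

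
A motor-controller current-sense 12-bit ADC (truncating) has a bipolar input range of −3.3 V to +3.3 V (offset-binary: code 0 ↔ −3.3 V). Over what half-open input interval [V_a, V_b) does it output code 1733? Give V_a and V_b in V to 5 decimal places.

[-0.50757 V, -0.50596 V)

LSB = 6.6/2^12 = 1.611 mV.
V_a = V_low + 1733·LSB = -0.507568 V; V_b = V_low + 1734·LSB = -0.505957 V.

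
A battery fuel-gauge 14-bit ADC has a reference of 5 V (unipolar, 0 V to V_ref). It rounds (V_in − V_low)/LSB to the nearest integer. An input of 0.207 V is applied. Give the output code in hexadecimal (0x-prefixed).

Full-scale span = 5 V; LSB = 5/2^14 = 305.18 µV.
(0.207 − 0) / 0.000305176 = 678.298 LSBs.
So the output code is 678.
In hexadecimal (0x-prefixed): 0x2A6.

code 0x2A6 (decimal 678)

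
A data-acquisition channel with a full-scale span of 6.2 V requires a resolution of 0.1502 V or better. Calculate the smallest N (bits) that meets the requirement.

Number of steps required ≥ 6.2 V / 0.1502 V = 41.28.
Need 2^N ≥ 41.28; 2^5 = 32, 2^6 = 64.
Minimum N = 6.

6 bits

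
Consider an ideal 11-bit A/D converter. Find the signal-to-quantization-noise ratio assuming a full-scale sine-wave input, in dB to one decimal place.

68.0 dB

SNR ≈ 6.02·N + 1.76 dB = 6.02·11 + 1.76 = 67.98 dB.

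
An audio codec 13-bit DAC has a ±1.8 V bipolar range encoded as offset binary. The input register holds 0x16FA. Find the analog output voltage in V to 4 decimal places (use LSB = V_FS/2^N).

LSB = 3.6 V / 2^13 = 439.45 µV.
Code 0x16FA = 5882 decimal.
V_out = (−1.8) + 5882 × 0.000439453 V = 0.784863 V.

0.7849 V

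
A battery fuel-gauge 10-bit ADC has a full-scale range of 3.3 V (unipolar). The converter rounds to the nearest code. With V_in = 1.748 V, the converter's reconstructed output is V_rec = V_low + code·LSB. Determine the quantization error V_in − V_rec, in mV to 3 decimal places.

1.320 mV

LSB = 3.3/2^10 = 3.223 mV.
(1.748 − 0)/0.00322266 = 542.4097; round gives code 542.
V_rec = 0 + 542·0.00322266 = 1.7466797 V.
Difference: 0.00132031 V → 1.320 mV.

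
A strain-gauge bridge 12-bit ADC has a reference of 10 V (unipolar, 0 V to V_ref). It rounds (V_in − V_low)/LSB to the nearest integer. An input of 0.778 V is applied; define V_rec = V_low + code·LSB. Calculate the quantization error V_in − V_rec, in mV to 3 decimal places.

-0.809 mV

One LSB is 10 V / 4096 = 2.441 mV.
(V_in − V_low)/LSB = (0.778 − 0)/0.00244141 = 318.6688 → code 319 (round).
V_rec = 0 + 319·0.00244141 = 0.77880859 V.
Difference: -0.000808594 V → -0.809 mV.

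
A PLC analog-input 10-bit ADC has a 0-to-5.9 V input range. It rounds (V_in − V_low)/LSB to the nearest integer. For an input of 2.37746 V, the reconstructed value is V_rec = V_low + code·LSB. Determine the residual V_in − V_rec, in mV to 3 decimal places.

-2.130 mV

Step size: 5.9 V ÷ 2^10 = 5.762 mV.
Scaled input = 412.6303 LSBs, so code = 413.
Reconstructed: 2.3795898 V.
Error = 2.37746 − 2.3795898 = -0.00212984 V = -2.130 mV.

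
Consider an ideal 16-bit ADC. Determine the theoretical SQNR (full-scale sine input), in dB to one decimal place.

SNR ≈ 6.02·N + 1.76 dB = 6.02·16 + 1.76 = 98.08 dB.

98.1 dB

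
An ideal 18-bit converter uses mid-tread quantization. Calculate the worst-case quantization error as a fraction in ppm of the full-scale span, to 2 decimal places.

Rounding → worst-case error = ½ LSB = V_FS/2^19, so 1e+06/524288 = 1.90735 ppm of full scale.

1.91 ppm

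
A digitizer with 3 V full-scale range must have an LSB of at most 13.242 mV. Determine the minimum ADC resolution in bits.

Number of steps required ≥ 3 V / 13.242 mV = 226.55.
Need 2^N ≥ 226.55; 2^7 = 128, 2^8 = 256.
Minimum N = 8.

8 bits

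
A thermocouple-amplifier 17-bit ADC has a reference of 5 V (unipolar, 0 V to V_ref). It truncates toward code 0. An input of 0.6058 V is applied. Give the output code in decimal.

LSB = 5 V / 131072 = 38.15 µV.
(0.6058 − 0) / 3.8147e-05 = 15880.684 LSBs.
Floor → code 15880.

code 15880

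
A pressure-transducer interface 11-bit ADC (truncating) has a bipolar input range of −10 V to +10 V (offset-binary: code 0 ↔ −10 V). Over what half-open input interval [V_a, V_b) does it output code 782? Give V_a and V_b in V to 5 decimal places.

LSB = 20/2^11 = 9.766 mV.
V_a = V_low + 782·LSB = -2.36328 V; V_b = V_low + 783·LSB = -2.35352 V.

[-2.36328 V, -2.35352 V)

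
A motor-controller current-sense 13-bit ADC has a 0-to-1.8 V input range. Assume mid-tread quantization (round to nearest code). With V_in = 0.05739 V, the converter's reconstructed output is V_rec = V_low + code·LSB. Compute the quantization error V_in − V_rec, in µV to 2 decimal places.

41.37 µV

LSB = 1.8/2^13 = 219.73 µV.
Scaled input = 261.1883 LSBs, so code = 261.
V_rec = 0 + 261·0.000219727 = 0.057348633 V.
Difference: 4.13672e-05 V → 41.37 µV.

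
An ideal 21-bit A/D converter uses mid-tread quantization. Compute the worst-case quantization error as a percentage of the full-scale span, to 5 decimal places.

Rounding → worst-case error = ½ LSB = V_FS/2^22, so 100/4194304 = 2.38419e-05 % of full scale.

0.00002 %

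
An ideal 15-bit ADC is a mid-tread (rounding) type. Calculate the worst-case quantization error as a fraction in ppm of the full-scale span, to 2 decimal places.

15.26 ppm

Rounding → worst-case error = ½ LSB = V_FS/2^16, so 1e+06/65536 = 15.2588 ppm of full scale.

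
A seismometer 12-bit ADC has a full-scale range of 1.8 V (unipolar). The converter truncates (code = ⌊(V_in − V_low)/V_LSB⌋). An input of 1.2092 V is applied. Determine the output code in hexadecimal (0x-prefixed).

code 0xABF (decimal 2751)

LSB = 1.8 V / 4096 = 439.45 µV.
(V_in − V_low)/LSB = (1.2092 − 0) / 0.000439453 = 2751.602.
⌊·⌋(2751.602) = 2751.
In hexadecimal (0x-prefixed): 0xABF.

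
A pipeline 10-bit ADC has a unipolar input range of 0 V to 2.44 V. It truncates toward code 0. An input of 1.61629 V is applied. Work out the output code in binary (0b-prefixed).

With 1024 levels over 2.44 V, one step is 2.383 mV.
(V_in − V_low)/LSB = (1.61629 − 0) / 0.00238281 = 678.312.
So the output code is 678.
In binary (0b-prefixed): 0b1010100110.

code 0b1010100110 (decimal 678)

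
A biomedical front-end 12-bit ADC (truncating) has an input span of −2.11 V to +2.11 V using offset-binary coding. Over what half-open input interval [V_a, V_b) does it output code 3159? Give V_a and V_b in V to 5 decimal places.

[1.14463 V, 1.14566 V)

LSB = 4.22/2^12 = 1.030 mV.
V_a = V_low + 3159·LSB = 1.14463 V; V_b = V_low + 3160·LSB = 1.14566 V.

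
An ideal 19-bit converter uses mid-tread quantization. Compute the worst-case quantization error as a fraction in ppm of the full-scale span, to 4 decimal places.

Rounding → worst-case error = ½ LSB = V_FS/2^20, so 1e+06/1048576 = 0.953674 ppm of full scale.

0.9537 ppm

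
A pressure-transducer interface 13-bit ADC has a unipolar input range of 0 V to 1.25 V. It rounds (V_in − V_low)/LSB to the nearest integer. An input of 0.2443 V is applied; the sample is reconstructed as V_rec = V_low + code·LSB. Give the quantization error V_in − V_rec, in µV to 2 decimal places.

6.79 µV

Step size: 1.25 V ÷ 2^13 = 152.59 µV.
(0.2443 − 0)/0.000152588 = 1601.0445; round gives code 1601.
V_rec = 0 + 1601·0.000152588 = 0.24429321 V.
V_in − V_rec = 6.78711e-06 V = 6.79 µV.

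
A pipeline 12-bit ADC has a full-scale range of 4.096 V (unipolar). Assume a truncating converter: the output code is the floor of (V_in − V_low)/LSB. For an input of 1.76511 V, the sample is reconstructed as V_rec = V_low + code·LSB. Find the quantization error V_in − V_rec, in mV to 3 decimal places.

0.110 mV

Step size: 4.096 V ÷ 2^12 = 1.000 mV.
(V_in − V_low)/LSB = (1.76511 − 0)/0.001 = 1765.1100 → code 1765 (floor).
Code 1765 maps back to 0 + 1765×0.001 V = 1.765 V.
Difference: 0.00011 V → 0.110 mV.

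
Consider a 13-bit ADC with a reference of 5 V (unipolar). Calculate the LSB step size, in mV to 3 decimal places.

0.610 mV

Full-scale span = 5 V.
LSB = 5 / 2^13 = 5 / 8192 = 0.000610352 V = 0.610 mV.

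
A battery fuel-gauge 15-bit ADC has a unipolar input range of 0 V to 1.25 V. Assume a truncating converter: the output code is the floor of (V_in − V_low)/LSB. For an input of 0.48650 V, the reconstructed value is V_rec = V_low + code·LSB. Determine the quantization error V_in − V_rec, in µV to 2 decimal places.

Step size: 1.25 V ÷ 2^15 = 38.15 µV.
(V_in − V_low)/LSB = (0.48650 − 0)/3.8147e-05 = 12753.3056 → code 12753 (floor).
V_rec = 0 + 12753·3.8147e-05 = 0.48648834 V.
Difference: 1.16577e-05 V → 11.66 µV.

11.66 µV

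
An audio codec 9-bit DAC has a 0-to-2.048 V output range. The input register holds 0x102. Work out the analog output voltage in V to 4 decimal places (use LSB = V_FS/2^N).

1.0320 V

LSB = 2.048 V / 2^9 = 4.000 mV.
Code 0x102 = 258 decimal.
V_out = 0 + 258 × 0.004 V = 1.032 V.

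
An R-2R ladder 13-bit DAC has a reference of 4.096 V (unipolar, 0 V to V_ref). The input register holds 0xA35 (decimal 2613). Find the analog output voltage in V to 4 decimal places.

LSB = 4.096 V / 2^13 = 0.500 mV.
Code 0xA35 = 2613 decimal.
V_out = 0 + 2613 × 0.0005 V = 1.3065 V.

1.3065 V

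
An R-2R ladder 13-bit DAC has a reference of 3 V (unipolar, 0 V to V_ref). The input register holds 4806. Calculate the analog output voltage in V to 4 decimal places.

1.7600 V

LSB = 3 V / 2^13 = 366.21 µV.
V_out = 0 + 4806 × 0.000366211 V = 1.76001 V.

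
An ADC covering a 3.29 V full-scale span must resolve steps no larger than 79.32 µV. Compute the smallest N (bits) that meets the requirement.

16 bits

Number of steps required ≥ 3.29 V / 79.32 µV = 41477.56.
Need 2^N ≥ 41477.56; 2^15 = 32768, 2^16 = 65536.
Minimum N = 16.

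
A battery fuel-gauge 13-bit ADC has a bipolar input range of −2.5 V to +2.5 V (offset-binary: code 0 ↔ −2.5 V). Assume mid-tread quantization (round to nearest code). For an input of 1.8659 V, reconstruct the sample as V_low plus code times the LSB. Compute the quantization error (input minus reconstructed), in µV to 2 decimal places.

Step size: 5 V ÷ 2^13 = 0.610 mV.
(1.8659 − (−2.5))/0.000610352 = 7153.0906; round gives code 7153.
Reconstructed: 1.8658447 V.
Difference: 5.52734e-05 V → 55.27 µV.

55.27 µV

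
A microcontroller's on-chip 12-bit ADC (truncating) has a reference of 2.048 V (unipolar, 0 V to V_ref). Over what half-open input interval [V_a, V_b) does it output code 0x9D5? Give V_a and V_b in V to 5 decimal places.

[1.25850 V, 1.25900 V)

LSB = 2.048/2^12 = 0.500 mV.
Code 0x9D5 = 2517 decimal.
V_a = V_low + 2517·LSB = 1.2585 V; V_b = V_low + 2518·LSB = 1.259 V.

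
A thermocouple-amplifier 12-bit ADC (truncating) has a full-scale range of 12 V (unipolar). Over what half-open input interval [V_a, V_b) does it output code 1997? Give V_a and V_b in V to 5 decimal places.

[5.85059 V, 5.85352 V)

LSB = 12/2^12 = 2.930 mV.
V_a = V_low + 1997·LSB = 5.85059 V; V_b = V_low + 1998·LSB = 5.85352 V.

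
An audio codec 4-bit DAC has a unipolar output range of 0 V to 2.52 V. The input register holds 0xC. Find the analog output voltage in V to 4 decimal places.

1.8900 V

LSB = 2.52 V / 2^4 = 157.500 mV.
Code 0xC = 12 decimal.
V_out = 0 + 12 × 0.1575 V = 1.89 V.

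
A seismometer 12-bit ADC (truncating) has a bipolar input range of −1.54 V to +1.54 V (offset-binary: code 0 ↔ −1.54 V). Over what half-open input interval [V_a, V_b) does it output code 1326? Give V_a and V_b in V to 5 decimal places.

LSB = 3.08/2^12 = 0.752 mV.
V_a = V_low + 1326·LSB = -0.54291 V; V_b = V_low + 1327·LSB = -0.542158 V.

[-0.54291 V, -0.54216 V)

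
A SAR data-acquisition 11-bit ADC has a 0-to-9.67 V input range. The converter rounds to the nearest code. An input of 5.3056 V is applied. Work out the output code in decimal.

code 1124

LSB = 9.67 V / 2048 = 4.722 mV.
(5.3056 − 0) / 0.00472168 = 1123.668 LSBs.
So the output code is 1124.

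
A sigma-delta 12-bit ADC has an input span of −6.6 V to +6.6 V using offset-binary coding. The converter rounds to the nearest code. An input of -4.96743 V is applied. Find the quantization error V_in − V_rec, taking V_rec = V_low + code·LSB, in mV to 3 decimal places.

-1.317 mV

LSB = 13.2/2^12 = 3.223 mV.
(-4.96743 − (−6.6))/0.00322266 = 506.5914; round gives code 507.
Code 507 maps back to (−6.6) + 507×0.00322266 V = -4.9661133 V.
V_in − V_rec = -0.00131672 V = -1.317 mV.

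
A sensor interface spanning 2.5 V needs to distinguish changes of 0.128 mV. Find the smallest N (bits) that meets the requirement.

15 bits

Number of steps required ≥ 2.5 V / 0.128 mV = 19531.25.
Need 2^N ≥ 19531.25; 2^14 = 16384, 2^15 = 32768.
Minimum N = 15.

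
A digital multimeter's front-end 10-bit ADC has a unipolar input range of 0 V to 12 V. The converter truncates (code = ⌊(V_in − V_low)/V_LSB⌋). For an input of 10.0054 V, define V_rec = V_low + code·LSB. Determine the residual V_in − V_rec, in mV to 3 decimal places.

9.306 mV

LSB = 12/2^10 = 11.719 mV.
Scaled input = 853.7941 LSBs, so code = 853.
Code 853 maps back to 0 + 853×0.0117188 V = 9.9960938 V.
V_in − V_rec = 0.00930625 V = 9.306 mV.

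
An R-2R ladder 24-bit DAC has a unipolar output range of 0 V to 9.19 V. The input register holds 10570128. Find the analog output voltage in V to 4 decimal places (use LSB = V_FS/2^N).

LSB = 9.19 V / 2^24 = 0.55 µV.
V_out = 0 + 10570128 × 5.47767e-07 V = 5.78996 V.

5.7900 V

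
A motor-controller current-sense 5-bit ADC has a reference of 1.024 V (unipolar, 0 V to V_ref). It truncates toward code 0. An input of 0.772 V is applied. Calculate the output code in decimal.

Full-scale span = 1.024 V; LSB = 1.024/2^5 = 32.000 mV.
(V_in − V_low)/LSB = (0.772 − 0) / 0.032 = 24.125.
⌊·⌋(24.125) = 24.

code 24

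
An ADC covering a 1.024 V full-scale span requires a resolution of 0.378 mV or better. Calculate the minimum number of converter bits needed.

Number of steps required ≥ 1.024 V / 0.378 mV = 2708.99.
Need 2^N ≥ 2708.99; 2^11 = 2048, 2^12 = 4096.
Minimum N = 12.

12 bits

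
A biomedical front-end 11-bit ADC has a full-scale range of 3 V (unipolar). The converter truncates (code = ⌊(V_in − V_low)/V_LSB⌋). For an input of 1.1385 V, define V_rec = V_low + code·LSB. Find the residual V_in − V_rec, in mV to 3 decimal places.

0.316 mV

Step size: 3 V ÷ 2^11 = 1.465 mV.
(V_in − V_low)/LSB = (1.1385 − 0)/0.00146484 = 777.2160 → code 777 (floor).
Code 777 maps back to 0 + 777×0.00146484 V = 1.1381836 V.
Error = 1.1385 − 1.1381836 = 0.000316406 V = 0.316 mV.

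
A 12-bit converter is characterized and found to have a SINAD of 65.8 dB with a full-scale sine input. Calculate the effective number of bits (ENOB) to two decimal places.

ENOB = (SINAD − 1.76) / 6.02 = (65.8 − 1.76)/6.02 = 10.638.

10.64 bits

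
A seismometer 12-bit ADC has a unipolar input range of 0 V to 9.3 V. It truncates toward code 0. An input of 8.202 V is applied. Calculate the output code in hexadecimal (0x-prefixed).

code 0xE1C (decimal 3612)

With 4096 levels over 9.3 V, one step is 2.271 mV.
Input sits at 3612.408 steps above V_low.
Floor → code 3612.
In hexadecimal (0x-prefixed): 0xE1C.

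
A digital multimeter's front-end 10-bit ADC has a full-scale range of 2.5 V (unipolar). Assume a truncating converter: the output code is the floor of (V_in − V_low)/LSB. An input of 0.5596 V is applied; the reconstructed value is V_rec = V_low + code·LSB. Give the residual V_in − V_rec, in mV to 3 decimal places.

One LSB is 2.5 V / 1024 = 2.441 mV.
(0.5596 − 0)/0.00244141 = 229.2122; ⌊·⌋ gives code 229.
Reconstructed: 0.55908203 V.
Error = 0.5596 − 0.55908203 = 0.000517969 V = 0.518 mV.

0.518 mV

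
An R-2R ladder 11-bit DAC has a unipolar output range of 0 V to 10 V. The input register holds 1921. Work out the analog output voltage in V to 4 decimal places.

9.3799 V

LSB = 10 V / 2^11 = 4.883 mV.
V_out = 0 + 1921 × 0.00488281 V = 9.37988 V.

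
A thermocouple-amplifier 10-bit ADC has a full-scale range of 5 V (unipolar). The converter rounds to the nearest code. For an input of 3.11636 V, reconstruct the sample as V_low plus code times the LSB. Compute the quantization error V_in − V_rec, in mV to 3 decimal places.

1.126 mV

LSB = 5/2^10 = 4.883 mV.
(V_in − V_low)/LSB = (3.11636 − 0)/0.00488281 = 638.2305 → code 638 (round).
V_rec = 0 + 638·0.00488281 = 3.1152344 V.
Error = 3.11636 − 3.1152344 = 0.00112563 V = 1.126 mV.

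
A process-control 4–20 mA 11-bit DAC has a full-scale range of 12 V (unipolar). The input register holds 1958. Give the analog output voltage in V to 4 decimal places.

LSB = 12 V / 2^11 = 5.859 mV.
V_out = 0 + 1958 × 0.00585938 V = 11.4727 V.

11.4727 V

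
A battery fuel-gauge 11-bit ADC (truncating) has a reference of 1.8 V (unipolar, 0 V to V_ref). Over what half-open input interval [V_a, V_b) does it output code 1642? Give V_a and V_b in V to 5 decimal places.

[1.44316 V, 1.44404 V)

LSB = 1.8/2^11 = 0.879 mV.
V_a = V_low + 1642·LSB = 1.44316 V; V_b = V_low + 1643·LSB = 1.44404 V.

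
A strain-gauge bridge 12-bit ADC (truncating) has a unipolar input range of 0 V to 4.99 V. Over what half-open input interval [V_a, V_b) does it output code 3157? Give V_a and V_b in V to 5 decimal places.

LSB = 4.99/2^12 = 1.218 mV.
V_a = V_low + 3157·LSB = 3.84605 V; V_b = V_low + 3158·LSB = 3.84727 V.

[3.84605 V, 3.84727 V)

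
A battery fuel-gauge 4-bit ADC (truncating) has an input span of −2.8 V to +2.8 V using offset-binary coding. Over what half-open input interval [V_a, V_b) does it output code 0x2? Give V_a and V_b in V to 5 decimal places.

[-2.10000 V, -1.75000 V)

LSB = 5.6/2^4 = 350.000 mV.
Code 0x2 = 2 decimal.
V_a = V_low + 2·LSB = -2.1 V; V_b = V_low + 3·LSB = -1.75 V.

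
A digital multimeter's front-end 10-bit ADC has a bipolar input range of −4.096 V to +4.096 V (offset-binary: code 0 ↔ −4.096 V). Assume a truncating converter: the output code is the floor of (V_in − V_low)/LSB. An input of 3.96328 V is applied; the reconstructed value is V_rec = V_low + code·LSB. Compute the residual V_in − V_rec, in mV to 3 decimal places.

One LSB is 8.192 V / 1024 = 8.000 mV.
Scaled input = 1007.4100 LSBs, so code = 1007.
Code 1007 maps back to (−4.096) + 1007×0.008 V = 3.96 V.
Difference: 0.00328 V → 3.280 mV.

3.280 mV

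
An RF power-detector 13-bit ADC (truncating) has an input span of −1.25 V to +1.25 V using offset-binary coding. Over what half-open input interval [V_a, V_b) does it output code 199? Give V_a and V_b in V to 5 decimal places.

LSB = 2.5/2^13 = 305.18 µV.
V_a = V_low + 199·LSB = -1.18927 V; V_b = V_low + 200·LSB = -1.18896 V.

[-1.18927 V, -1.18896 V)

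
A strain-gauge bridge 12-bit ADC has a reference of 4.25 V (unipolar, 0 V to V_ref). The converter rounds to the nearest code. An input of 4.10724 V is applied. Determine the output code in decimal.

Full-scale span = 4.25 V; LSB = 4.25/2^12 = 1.038 mV.
(V_in − V_low)/LSB = (4.10724 − 0) / 0.0010376 = 3958.413.
round(3958.413) = 3958.

code 3958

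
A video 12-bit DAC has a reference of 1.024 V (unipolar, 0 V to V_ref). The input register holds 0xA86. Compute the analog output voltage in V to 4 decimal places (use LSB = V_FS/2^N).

0.6735 V

LSB = 1.024 V / 2^12 = 250.00 µV.
Code 0xA86 = 2694 decimal.
V_out = 0 + 2694 × 0.00025 V = 0.6735 V.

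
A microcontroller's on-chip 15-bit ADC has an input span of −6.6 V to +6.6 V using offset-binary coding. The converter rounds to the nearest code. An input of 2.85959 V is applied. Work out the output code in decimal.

code 23483

With 32768 levels over 13.2 V, one step is 402.83 µV.
Input sits at 23482.716 steps above V_low.
So the output code is 23483.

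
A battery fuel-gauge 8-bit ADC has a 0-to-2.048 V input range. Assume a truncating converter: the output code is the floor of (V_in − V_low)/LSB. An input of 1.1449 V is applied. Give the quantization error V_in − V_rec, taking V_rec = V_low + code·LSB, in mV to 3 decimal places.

Step size: 2.048 V ÷ 2^8 = 8.000 mV.
(V_in − V_low)/LSB = (1.1449 − 0)/0.008 = 143.1125 → code 143 (floor).
Code 143 maps back to 0 + 143×0.008 V = 1.144 V.
Error = 1.1449 − 1.144 = 0.0009 V = 0.900 mV.

0.900 mV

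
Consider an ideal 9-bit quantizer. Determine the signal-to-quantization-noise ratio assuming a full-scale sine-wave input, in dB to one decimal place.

SNR ≈ 6.02·N + 1.76 dB = 6.02·9 + 1.76 = 55.94 dB.

55.9 dB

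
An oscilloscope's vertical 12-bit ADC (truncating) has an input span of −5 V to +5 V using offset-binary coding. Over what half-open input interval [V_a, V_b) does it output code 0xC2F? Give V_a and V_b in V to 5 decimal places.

LSB = 10/2^12 = 2.441 mV.
Code 0xC2F = 3119 decimal.
V_a = V_low + 3119·LSB = 2.61475 V; V_b = V_low + 3120·LSB = 2.61719 V.

[2.61475 V, 2.61719 V)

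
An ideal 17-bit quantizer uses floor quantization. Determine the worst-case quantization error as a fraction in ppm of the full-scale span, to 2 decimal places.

Truncating → worst-case error = 1 LSB = V_FS/2^17, so 1e+06/131072 = 7.62939 ppm of full scale.

7.63 ppm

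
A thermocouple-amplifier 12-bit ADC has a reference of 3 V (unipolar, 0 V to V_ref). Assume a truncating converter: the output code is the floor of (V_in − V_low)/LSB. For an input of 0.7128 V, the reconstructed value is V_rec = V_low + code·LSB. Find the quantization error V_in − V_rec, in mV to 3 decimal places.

0.154 mV

LSB = 3/2^12 = 0.732 mV.
(V_in − V_low)/LSB = (0.7128 − 0)/0.000732422 = 973.2096 → code 973 (floor).
Code 973 maps back to 0 + 973×0.000732422 V = 0.71264648 V.
Error = 0.7128 − 0.71264648 = 0.000153516 V = 0.154 mV.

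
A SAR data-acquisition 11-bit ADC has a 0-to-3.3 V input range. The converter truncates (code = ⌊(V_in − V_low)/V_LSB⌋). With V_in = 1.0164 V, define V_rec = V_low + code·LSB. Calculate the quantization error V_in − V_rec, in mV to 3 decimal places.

1.263 mV

LSB = 3.3/2^11 = 1.611 mV.
(1.0164 − 0)/0.00161133 = 630.7840; ⌊·⌋ gives code 630.
Reconstructed: 1.0151367 V.
V_in − V_rec = 0.00126328 V = 1.263 mV.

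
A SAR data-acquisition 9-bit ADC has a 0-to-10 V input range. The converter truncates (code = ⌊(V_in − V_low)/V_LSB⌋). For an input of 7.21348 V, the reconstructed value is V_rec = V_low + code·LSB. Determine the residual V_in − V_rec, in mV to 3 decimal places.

6.449 mV

Step size: 10 V ÷ 2^9 = 19.531 mV.
(V_in − V_low)/LSB = (7.21348 − 0)/0.0195312 = 369.3302 → code 369 (floor).
Reconstructed: 7.2070312 V.
V_in − V_rec = 0.00644875 V = 6.449 mV.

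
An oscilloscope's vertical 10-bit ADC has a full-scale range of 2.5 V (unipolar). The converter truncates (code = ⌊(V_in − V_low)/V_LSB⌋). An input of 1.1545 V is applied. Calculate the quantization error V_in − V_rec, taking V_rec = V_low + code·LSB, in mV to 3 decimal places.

LSB = 2.5/2^10 = 2.441 mV.
(V_in − V_low)/LSB = (1.1545 − 0)/0.00244141 = 472.8832 → code 472 (floor).
V_rec = 0 + 472·0.00244141 = 1.1523438 V.
Difference: 0.00215625 V → 2.156 mV.

2.156 mV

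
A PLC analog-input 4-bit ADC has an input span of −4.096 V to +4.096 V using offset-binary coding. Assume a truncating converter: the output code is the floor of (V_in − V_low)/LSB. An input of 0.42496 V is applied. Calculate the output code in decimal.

With 16 levels over 8.192 V, one step is 0.5120 V.
Input sits at 8.830 steps above V_low.
Floor → code 8.

code 8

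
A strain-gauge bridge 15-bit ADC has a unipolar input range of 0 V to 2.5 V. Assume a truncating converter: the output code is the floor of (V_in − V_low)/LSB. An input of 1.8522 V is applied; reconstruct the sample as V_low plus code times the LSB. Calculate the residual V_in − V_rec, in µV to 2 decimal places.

LSB = 2.5/2^15 = 76.29 µV.
Scaled input = 24277.1558 LSBs, so code = 24277.
Code 24277 maps back to 0 + 24277×7.62939e-05 V = 1.8521881 V.
Difference: 1.18896e-05 V → 11.89 µV.

11.89 µV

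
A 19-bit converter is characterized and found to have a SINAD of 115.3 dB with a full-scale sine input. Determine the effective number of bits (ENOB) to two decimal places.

18.86 bits

ENOB = (SINAD − 1.76) / 6.02 = (115.3 − 1.76)/6.02 = 18.860.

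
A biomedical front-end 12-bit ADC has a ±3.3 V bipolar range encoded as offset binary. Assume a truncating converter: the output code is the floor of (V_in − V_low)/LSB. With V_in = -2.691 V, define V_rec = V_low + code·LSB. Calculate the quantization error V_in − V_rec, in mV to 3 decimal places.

Step size: 6.6 V ÷ 2^12 = 1.611 mV.
Scaled input = 377.9491 LSBs, so code = 377.
Reconstructed: -2.6925293 V.
V_in − V_rec = 0.0015293 V = 1.529 mV.

1.529 mV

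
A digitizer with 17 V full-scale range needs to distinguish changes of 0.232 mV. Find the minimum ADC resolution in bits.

17 bits

Number of steps required ≥ 17 V / 0.232 mV = 73275.86.
Need 2^N ≥ 73275.86; 2^16 = 65536, 2^17 = 131072.
Minimum N = 17.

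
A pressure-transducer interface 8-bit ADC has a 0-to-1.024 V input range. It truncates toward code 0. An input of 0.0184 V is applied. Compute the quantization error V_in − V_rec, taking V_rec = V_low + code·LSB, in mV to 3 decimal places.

2.400 mV

LSB = 1.024/2^8 = 4.000 mV.
Scaled input = 4.6000 LSBs, so code = 4.
Code 4 maps back to 0 + 4×0.004 V = 0.016 V.
Difference: 0.0024 V → 2.400 mV.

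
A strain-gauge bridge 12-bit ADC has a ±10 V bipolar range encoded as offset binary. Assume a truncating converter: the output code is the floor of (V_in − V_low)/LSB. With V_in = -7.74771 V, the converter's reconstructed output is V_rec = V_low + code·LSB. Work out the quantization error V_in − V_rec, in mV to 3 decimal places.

LSB = 20/2^12 = 4.883 mV.
Scaled input = 461.2690 LSBs, so code = 461.
V_rec = (−10) + 461·0.00488281 = -7.7490234 V.
Difference: 0.00131344 V → 1.313 mV.

1.313 mV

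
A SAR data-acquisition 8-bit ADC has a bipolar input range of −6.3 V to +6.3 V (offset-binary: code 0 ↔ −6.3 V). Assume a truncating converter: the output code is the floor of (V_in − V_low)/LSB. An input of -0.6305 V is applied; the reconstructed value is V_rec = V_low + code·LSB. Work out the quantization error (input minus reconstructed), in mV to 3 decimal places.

9.344 mV

One LSB is 12.6 V / 256 = 49.219 mV.
(V_in − V_low)/LSB = (-0.6305 − (−6.3))/0.0492187 = 115.1898 → code 115 (floor).
Code 115 maps back to (−6.3) + 115×0.0492187 V = -0.63984375 V.
V_in − V_rec = 0.00934375 V = 9.344 mV.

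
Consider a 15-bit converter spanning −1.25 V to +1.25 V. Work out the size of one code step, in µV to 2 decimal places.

Full-scale span = 2.5 V.
LSB = 2.5 / 2^15 = 2.5 / 32768 = 7.62939e-05 V = 76.29 µV.

76.29 µV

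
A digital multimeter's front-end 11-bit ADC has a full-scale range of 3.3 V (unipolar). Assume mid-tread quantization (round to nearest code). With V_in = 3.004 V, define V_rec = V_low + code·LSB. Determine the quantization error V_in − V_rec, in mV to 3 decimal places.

0.484 mV

One LSB is 3.3 V / 2048 = 1.611 mV.
(V_in − V_low)/LSB = (3.004 − 0)/0.00161133 = 1864.3006 → code 1864 (round).
Code 1864 maps back to 0 + 1864×0.00161133 V = 3.0035156 V.
Error = 3.004 − 3.0035156 = 0.000484375 V = 0.484 mV.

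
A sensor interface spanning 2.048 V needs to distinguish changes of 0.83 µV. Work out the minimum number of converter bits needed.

22 bits

Number of steps required ≥ 2.048 V / 0.83 µV = 2467469.88.
Need 2^N ≥ 2467469.88; 2^21 = 2097152, 2^22 = 4194304.
Minimum N = 22.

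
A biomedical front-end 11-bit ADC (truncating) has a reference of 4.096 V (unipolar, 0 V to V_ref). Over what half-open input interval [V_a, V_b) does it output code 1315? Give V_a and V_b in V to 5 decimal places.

LSB = 4.096/2^11 = 2.000 mV.
V_a = V_low + 1315·LSB = 2.63 V; V_b = V_low + 1316·LSB = 2.632 V.

[2.63000 V, 2.63200 V)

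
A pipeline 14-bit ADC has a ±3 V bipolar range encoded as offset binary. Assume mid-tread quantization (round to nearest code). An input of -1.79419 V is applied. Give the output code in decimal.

LSB = 6 V / 16384 = 366.21 µV.
Input sits at 3292.665 steps above V_low.
So the output code is 3293.

code 3293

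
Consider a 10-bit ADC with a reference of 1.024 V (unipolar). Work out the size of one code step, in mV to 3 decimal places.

Full-scale span = 1.024 V.
LSB = 1.024 / 2^10 = 1.024 / 1024 = 0.001 V = 1.000 mV.

1.000 mV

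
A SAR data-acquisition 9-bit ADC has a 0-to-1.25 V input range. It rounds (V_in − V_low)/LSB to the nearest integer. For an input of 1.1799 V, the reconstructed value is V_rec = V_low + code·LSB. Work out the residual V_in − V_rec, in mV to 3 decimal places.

0.701 mV

LSB = 1.25/2^9 = 2.441 mV.
(V_in − V_low)/LSB = (1.1799 − 0)/0.00244141 = 483.2870 → code 483 (round).
Code 483 maps back to 0 + 483×0.00244141 V = 1.1791992 V.
Error = 1.1799 − 1.1791992 = 0.000700781 V = 0.701 mV.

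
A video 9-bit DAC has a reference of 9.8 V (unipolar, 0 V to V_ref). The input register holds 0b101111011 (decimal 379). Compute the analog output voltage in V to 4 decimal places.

LSB = 9.8 V / 2^9 = 19.141 mV.
Code 0b101111011 = 379 decimal.
V_out = 0 + 379 × 0.0191406 V = 7.2543 V.

7.2543 V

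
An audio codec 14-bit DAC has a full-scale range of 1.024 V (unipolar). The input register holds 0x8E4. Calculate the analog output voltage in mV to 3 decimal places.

LSB = 1.024 V / 2^14 = 62.50 µV.
Code 0x8E4 = 2276 decimal.
V_out = 0 + 2276 × 6.25e-05 V = 0.14225 V.
= 142.250 mV.

142.250 mV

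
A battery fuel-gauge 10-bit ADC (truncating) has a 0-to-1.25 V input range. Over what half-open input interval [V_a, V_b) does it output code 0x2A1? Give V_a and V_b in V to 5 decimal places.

LSB = 1.25/2^10 = 1.221 mV.
Code 0x2A1 = 673 decimal.
V_a = V_low + 673·LSB = 0.821533 V; V_b = V_low + 674·LSB = 0.822754 V.

[0.82153 V, 0.82275 V)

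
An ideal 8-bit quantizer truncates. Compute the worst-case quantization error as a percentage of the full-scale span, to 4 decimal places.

0.3906 %

Truncating → worst-case error = 1 LSB = V_FS/2^8, so 100/256 = 0.390625 % of full scale.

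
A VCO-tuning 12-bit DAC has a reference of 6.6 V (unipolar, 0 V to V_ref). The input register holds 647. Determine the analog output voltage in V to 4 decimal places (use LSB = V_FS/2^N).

1.0425 V

LSB = 6.6 V / 2^12 = 1.611 mV.
V_out = 0 + 647 × 0.00161133 V = 1.04253 V.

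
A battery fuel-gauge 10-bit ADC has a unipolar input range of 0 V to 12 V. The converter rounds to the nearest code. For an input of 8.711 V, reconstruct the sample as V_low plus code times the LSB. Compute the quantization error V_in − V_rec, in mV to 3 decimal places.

3.969 mV

LSB = 12/2^10 = 11.719 mV.
(V_in − V_low)/LSB = (8.711 − 0)/0.0117188 = 743.3387 → code 743 (round).
Code 743 maps back to 0 + 743×0.0117188 V = 8.7070312 V.
Difference: 0.00396875 V → 3.969 mV.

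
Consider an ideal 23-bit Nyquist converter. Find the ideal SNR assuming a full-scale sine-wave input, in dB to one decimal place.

140.2 dB

SNR ≈ 6.02·N + 1.76 dB = 6.02·23 + 1.76 = 140.22 dB.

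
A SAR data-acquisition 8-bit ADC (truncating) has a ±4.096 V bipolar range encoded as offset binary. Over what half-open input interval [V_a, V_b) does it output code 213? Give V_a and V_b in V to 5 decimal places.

[2.72000 V, 2.75200 V)

LSB = 8.192/2^8 = 32.000 mV.
V_a = V_low + 213·LSB = 2.72 V; V_b = V_low + 214·LSB = 2.752 V.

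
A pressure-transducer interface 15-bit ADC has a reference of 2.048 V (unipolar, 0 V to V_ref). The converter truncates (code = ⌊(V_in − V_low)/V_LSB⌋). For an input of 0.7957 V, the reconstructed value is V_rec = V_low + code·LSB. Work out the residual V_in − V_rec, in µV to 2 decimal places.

12.50 µV

LSB = 2.048/2^15 = 62.50 µV.
(0.7957 − 0)/6.25e-05 = 12731.2000; ⌊·⌋ gives code 12731.
Code 12731 maps back to 0 + 12731×6.25e-05 V = 0.7956875 V.
Error = 0.7957 − 0.7956875 = 1.25e-05 V = 12.50 µV.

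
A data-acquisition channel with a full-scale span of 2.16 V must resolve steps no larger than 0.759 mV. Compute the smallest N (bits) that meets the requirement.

Number of steps required ≥ 2.16 V / 0.759 mV = 2845.85.
Need 2^N ≥ 2845.85; 2^11 = 2048, 2^12 = 4096.
Minimum N = 12.

12 bits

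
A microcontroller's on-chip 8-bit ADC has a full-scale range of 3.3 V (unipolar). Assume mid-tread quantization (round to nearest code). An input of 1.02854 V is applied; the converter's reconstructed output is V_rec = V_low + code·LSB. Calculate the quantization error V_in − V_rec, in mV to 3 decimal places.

-2.710 mV

Step size: 3.3 V ÷ 2^8 = 12.891 mV.
(1.02854 − 0)/0.0128906 = 79.7898; round gives code 80.
Code 80 maps back to 0 + 80×0.0128906 V = 1.03125 V.
Error = 1.02854 − 1.03125 = -0.00271 V = -2.710 mV.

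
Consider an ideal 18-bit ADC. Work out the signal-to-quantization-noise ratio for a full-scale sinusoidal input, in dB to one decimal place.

110.1 dB

SNR ≈ 6.02·N + 1.76 dB = 6.02·18 + 1.76 = 110.12 dB.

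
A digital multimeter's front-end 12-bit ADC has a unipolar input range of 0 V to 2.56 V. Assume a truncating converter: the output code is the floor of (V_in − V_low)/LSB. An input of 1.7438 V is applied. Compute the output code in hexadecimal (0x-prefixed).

LSB = 2.56 V / 4096 = 0.625 mV.
(1.7438 − 0) / 0.000625 = 2790.080 LSBs.
⌊·⌋(2790.080) = 2790.
In hexadecimal (0x-prefixed): 0xAE6.

code 0xAE6 (decimal 2790)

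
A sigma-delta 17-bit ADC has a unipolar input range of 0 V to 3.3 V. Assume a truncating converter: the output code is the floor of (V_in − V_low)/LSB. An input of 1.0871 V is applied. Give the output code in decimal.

code 43178

LSB = 3.3 V / 131072 = 25.18 µV.
(1.0871 − 0) / 2.5177e-05 = 43178.294 LSBs.
⌊·⌋(43178.294) = 43178.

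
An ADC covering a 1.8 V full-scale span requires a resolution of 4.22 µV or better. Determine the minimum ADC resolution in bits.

19 bits

Number of steps required ≥ 1.8 V / 4.22 µV = 426540.28.
Need 2^N ≥ 426540.28; 2^18 = 262144, 2^19 = 524288.
Minimum N = 19.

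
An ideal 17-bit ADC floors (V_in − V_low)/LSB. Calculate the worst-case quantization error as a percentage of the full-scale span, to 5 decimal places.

Truncating → worst-case error = 1 LSB = V_FS/2^17, so 100/131072 = 0.000762939 % of full scale.

0.00076 %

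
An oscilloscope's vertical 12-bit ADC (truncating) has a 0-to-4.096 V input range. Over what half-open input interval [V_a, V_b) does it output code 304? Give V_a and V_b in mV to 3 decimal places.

[304.000 mV, 305.000 mV)

LSB = 4.096/2^12 = 1.000 mV.
V_a = V_low + 304·LSB = 0.304 V; V_b = V_low + 305·LSB = 0.305 V.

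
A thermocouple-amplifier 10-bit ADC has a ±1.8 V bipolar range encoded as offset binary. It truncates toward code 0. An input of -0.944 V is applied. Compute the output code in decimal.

With 1024 levels over 3.6 V, one step is 3.516 mV.
(V_in − V_low)/LSB = (-0.944 − (−1.8)) / 0.00351563 = 243.484.
So the output code is 243.

code 243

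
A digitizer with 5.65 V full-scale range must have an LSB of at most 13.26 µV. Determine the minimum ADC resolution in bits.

19 bits

Number of steps required ≥ 5.65 V / 13.26 µV = 426093.51.
Need 2^N ≥ 426093.51; 2^18 = 262144, 2^19 = 524288.
Minimum N = 19.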